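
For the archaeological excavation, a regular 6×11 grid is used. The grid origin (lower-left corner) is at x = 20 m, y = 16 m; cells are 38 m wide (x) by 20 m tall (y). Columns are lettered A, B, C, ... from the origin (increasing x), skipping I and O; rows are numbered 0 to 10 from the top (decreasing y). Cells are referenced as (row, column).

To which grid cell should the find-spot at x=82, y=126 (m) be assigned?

(5, B)

Column index: ⌊(82 − 20) / 38⌋ = ⌊1.632⌋ = 1 → column B
Row offset from origin: ⌊(126 − 16) / 20⌋ = ⌊5.500⌋ = 5 → row 5 (counted from top)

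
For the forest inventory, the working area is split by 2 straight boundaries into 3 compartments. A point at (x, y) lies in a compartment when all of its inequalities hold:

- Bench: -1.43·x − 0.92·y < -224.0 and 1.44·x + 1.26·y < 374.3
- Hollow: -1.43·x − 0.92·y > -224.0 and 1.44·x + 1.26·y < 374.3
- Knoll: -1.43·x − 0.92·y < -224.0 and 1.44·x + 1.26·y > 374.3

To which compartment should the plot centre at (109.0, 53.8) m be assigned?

Hollow

-1.43·109.0 − 0.92·53.8 = -205.366, which is > -224.0
1.44·109.0 + 1.26·53.8 = 224.748, which is < 374.3
This sign pattern matches Hollow.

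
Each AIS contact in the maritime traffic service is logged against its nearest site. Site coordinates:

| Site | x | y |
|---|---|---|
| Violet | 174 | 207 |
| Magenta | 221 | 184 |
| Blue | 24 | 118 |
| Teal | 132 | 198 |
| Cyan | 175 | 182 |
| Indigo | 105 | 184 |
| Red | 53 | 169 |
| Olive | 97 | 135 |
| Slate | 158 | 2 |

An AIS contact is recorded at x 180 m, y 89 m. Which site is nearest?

Slate

Squared distances to each site:
Violet: 13960.000; Magenta: 10706.000; Blue: 25177.000; Teal: 14185.000; Cyan: 8674.000; Indigo: 14650.000; Red: 22529.000; Olive: 9005.000; Slate: 8053.000.
Minimum at Slate.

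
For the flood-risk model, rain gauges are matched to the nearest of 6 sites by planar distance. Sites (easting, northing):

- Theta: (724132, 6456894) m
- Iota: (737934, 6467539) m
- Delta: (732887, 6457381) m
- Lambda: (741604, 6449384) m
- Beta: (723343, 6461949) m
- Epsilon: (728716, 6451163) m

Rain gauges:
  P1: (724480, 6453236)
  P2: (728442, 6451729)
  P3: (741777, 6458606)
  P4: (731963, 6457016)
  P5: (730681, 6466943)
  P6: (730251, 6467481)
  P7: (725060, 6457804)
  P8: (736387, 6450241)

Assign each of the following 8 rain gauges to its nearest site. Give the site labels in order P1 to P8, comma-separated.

Theta, Epsilon, Delta, Delta, Iota, Iota, Theta, Lambda

P1 → Theta (d²=13502068.00)
P2 → Epsilon (d²=395432.00)
P3 → Delta (d²=80532725.00)
P4 → Delta (d²=987001.00)
P5 → Iota (d²=52961225.00)
P6 → Iota (d²=59031853.00)
P7 → Theta (d²=1689284.00)
P8 → Lambda (d²=27951538.00)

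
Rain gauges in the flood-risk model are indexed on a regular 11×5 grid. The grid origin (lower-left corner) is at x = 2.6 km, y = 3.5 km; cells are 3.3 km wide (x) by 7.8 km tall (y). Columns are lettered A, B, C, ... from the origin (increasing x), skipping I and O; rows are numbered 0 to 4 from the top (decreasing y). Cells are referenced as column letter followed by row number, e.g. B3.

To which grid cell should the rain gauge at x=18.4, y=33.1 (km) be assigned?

E1

Column index: ⌊(18.4 − 2.6) / 3.3⌋ = ⌊4.788⌋ = 4 → column E
Row offset from origin: ⌊(33.1 − 3.5) / 7.8⌋ = ⌊3.795⌋ = 3 → row 1 (counted from top)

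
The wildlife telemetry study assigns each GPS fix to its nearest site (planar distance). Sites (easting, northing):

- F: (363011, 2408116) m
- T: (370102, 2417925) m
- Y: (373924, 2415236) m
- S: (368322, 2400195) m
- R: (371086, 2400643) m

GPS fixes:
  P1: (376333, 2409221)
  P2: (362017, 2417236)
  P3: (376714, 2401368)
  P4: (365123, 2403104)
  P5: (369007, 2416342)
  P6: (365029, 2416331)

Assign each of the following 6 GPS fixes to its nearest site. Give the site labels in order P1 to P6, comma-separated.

Y, T, R, S, T, T

P1 → Y (d²=41983506.00)
P2 → T (d²=65841946.00)
P3 → R (d²=32200009.00)
P4 → S (d²=18695882.00)
P5 → T (d²=3704914.00)
P6 → T (d²=28276165.00)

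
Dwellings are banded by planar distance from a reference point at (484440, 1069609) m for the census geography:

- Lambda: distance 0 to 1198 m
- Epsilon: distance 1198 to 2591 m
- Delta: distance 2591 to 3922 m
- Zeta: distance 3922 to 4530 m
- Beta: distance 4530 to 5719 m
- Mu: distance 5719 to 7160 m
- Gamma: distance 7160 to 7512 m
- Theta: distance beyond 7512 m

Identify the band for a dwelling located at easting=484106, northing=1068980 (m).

Lambda

Distance = √((484106−484440)² + (1068980−1069609)²) = √(111556.000 + 395641.000) = 712.178 m.
0 ≤ 712.178 < 1198 → Lambda.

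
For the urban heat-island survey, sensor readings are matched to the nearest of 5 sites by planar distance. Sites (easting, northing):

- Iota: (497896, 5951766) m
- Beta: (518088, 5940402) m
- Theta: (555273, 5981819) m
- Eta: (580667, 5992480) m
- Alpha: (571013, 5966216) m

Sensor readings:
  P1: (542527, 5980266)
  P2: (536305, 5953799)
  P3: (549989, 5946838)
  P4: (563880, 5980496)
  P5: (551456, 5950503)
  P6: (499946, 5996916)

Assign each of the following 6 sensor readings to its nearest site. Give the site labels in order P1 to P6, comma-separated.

P1 → Theta (d²=164872325.00)
P2 → Beta (d²=511338698.00)
P3 → Alpha (d²=817515460.00)
P4 → Theta (d²=75830778.00)
P5 → Alpha (d²=629374618.00)
P6 → Iota (d²=2042725000.00)

Theta, Beta, Alpha, Theta, Alpha, Iota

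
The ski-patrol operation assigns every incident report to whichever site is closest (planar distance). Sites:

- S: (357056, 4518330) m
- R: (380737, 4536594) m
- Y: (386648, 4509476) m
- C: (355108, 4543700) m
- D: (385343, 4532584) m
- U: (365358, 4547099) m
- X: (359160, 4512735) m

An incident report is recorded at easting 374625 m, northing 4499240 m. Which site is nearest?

Squared distances to each site:
S: 673097861.000; R: 1432677860.000; Y: 249328225.000; C: 2357604889.000; D: 1226697860.000; U: 2376361170.000; X: 421281250.000.
Minimum at Y.

Y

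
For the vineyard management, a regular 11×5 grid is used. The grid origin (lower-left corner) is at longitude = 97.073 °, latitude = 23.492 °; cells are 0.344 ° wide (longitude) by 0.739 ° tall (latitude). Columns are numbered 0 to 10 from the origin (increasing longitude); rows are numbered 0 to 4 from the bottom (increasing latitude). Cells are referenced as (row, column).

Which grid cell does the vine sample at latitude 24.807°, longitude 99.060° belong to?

Column index: ⌊(99.060 − 97.073) / 0.344⌋ = ⌊5.776⌋ = 5
Row offset from origin: ⌊(24.807 − 23.492) / 0.739⌋ = ⌊1.779⌋ = 1 → row 1

(1, 5)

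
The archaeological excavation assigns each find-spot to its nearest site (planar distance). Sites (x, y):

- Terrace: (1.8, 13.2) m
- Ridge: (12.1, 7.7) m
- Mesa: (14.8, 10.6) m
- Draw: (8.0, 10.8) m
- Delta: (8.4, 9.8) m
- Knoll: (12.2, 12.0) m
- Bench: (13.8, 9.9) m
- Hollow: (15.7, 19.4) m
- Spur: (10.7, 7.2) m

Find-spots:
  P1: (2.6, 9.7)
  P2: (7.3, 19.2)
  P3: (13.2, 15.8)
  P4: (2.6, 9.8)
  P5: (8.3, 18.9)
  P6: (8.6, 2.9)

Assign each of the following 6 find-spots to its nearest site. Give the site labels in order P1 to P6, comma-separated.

Terrace, Terrace, Knoll, Terrace, Hollow, Spur

P1 → Terrace (d²=12.89)
P2 → Terrace (d²=66.25)
P3 → Knoll (d²=15.44)
P4 → Terrace (d²=12.20)
P5 → Hollow (d²=55.01)
P6 → Spur (d²=22.90)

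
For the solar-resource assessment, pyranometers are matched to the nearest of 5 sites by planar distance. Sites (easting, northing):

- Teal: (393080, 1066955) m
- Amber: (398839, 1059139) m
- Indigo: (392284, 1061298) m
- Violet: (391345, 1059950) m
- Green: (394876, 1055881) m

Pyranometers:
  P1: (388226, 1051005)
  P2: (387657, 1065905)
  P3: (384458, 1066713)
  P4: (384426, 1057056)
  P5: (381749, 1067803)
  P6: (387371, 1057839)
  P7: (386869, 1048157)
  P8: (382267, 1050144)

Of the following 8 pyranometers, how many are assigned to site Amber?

0

P1 → Green
P2 → Teal
P3 → Teal
P4 → Violet
P5 → Teal
P6 → Violet
P7 → Green
P8 → Violet
0 of the 8 go to Amber.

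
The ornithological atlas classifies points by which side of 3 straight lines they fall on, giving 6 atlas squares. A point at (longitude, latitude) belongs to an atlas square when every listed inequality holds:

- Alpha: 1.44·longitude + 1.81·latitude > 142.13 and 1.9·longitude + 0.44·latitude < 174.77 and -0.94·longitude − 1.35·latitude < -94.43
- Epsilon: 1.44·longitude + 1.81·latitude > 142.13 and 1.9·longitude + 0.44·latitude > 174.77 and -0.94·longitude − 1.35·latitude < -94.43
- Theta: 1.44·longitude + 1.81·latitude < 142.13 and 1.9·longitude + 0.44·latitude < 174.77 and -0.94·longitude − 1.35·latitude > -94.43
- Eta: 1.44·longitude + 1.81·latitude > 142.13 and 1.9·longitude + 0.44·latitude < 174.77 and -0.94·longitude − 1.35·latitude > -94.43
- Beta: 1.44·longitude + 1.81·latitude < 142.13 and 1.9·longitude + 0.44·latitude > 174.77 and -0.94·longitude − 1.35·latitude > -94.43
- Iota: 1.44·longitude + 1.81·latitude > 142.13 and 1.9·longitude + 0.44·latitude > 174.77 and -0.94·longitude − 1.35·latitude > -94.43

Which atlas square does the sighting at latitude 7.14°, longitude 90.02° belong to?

1.44·90.02 + 1.81·7.14 = 142.552, which is > 142.13
1.9·90.02 + 0.44·7.14 = 174.180, which is < 174.77
-0.94·90.02 − 1.35·7.14 = -94.258, which is > -94.43
This sign pattern matches Eta.

Eta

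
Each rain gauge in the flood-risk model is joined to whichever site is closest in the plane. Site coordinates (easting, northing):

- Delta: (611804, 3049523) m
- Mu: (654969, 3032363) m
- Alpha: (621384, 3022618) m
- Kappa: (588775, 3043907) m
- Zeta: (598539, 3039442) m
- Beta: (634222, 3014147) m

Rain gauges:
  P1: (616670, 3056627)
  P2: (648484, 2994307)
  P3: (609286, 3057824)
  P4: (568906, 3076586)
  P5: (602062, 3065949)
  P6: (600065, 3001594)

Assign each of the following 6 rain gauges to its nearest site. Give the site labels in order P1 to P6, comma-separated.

Delta, Beta, Delta, Kappa, Delta, Alpha

P1 → Delta (d²=74144772.00)
P2 → Beta (d²=597030244.00)
P3 → Delta (d²=75246925.00)
P4 → Kappa (d²=1462694202.00)
P5 → Delta (d²=364720040.00)
P6 → Alpha (d²=896508337.00)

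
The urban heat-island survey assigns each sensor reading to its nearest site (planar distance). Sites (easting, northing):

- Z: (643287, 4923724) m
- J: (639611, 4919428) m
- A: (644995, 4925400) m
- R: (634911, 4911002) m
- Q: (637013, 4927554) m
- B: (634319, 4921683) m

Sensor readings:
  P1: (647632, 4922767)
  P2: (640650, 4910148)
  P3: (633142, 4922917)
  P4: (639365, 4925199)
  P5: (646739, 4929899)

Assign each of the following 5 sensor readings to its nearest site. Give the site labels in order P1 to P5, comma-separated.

P1 → A (d²=13886458.00)
P2 → R (d²=33665437.00)
P3 → B (d²=2908085.00)
P4 → Q (d²=11077929.00)
P5 → A (d²=23282537.00)

A, R, B, Q, A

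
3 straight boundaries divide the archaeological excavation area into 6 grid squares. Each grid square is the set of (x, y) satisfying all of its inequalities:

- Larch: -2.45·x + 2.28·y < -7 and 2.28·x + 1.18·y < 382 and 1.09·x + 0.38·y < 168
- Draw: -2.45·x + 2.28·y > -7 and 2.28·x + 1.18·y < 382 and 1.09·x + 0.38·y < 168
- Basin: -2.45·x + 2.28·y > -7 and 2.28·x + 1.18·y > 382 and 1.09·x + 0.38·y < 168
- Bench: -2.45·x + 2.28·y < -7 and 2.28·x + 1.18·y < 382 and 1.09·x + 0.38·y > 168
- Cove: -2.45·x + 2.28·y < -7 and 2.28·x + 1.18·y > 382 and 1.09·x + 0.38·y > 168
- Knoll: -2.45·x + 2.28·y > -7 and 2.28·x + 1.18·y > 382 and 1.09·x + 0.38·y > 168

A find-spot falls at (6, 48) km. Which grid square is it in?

Draw

-2.45·6 + 2.28·48 = 94.740, which is > -7
2.28·6 + 1.18·48 = 70.320, which is < 382
1.09·6 + 0.38·48 = 24.780, which is < 168
This sign pattern matches Draw.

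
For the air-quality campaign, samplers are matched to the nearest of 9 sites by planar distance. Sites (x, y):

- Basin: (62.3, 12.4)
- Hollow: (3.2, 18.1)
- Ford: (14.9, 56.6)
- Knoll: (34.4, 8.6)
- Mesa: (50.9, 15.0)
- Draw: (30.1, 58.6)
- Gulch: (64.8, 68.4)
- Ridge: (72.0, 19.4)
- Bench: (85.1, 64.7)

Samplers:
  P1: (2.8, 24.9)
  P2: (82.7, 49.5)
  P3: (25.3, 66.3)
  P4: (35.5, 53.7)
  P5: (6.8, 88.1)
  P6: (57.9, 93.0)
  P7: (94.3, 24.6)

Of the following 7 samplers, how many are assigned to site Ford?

1

P1 → Hollow
P2 → Bench
P3 → Draw
P4 → Draw
P5 → Ford
P6 → Gulch
P7 → Ridge
1 of the 7 goes to Ford.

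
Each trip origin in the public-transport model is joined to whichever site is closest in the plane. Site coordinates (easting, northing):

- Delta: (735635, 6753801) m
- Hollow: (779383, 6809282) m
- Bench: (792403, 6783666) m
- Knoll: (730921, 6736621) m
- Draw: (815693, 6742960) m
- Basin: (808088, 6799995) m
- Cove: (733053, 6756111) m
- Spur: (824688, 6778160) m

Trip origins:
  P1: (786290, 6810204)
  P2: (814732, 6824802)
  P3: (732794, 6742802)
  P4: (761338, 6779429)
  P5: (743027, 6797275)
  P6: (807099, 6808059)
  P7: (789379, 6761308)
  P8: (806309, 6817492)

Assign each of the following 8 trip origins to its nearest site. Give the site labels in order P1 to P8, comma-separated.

Hollow, Basin, Knoll, Bench, Hollow, Basin, Bench, Basin

P1 → Hollow (d²=48556733.00)
P2 → Basin (d²=659529985.00)
P3 → Knoll (d²=41712890.00)
P4 → Bench (d²=982986394.00)
P5 → Hollow (d²=1465926785.00)
P6 → Basin (d²=66006217.00)
P7 → Bench (d²=509024740.00)
P8 → Basin (d²=309309850.00)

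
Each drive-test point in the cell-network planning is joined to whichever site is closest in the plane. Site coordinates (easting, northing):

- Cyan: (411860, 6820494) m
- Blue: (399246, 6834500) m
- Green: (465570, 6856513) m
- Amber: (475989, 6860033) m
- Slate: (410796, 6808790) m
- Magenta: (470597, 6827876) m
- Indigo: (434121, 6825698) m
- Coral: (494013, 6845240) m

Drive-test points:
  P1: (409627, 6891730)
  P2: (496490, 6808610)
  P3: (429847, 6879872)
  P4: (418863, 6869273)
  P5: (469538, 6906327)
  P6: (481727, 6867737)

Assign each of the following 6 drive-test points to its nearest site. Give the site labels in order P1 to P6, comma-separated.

P1 → Blue (d²=3383038061.00)
P2 → Magenta (d²=1041626205.00)
P3 → Green (d²=1821775610.00)
P4 → Blue (d²=1593988218.00)
P5 → Amber (d²=2184749837.00)
P6 → Amber (d²=92276260.00)

Blue, Magenta, Green, Blue, Amber, Amber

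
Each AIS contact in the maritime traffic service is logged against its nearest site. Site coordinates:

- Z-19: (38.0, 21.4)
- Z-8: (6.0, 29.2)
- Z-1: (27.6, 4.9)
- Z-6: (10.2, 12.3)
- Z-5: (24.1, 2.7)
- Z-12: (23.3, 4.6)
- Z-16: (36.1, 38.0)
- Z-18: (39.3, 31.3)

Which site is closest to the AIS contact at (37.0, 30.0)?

Z-18

Squared distances to each site:
Z-19: 74.960; Z-8: 961.640; Z-1: 718.370; Z-6: 1031.530; Z-5: 911.700; Z-12: 832.850; Z-16: 64.810; Z-18: 6.980.
Minimum at Z-18.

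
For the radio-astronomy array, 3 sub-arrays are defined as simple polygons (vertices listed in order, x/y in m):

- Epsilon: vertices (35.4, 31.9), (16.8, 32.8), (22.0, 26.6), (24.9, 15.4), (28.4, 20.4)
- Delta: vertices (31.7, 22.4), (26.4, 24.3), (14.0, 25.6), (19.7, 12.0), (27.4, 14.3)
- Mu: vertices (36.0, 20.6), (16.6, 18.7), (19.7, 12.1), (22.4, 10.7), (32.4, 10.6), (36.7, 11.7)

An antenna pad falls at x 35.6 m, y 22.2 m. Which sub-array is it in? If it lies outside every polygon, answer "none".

Cast a ray rightward from (35.6, 22.2). For each polygon, the edges (by vertex number in listed order) whose endpoints lie on opposite sides of y = 22.2, where each meets that height, and whether that is right or left of the point:
Epsilon: 3–4 at x≈23.14 (left), 5–1 at x≈29.50 (left) → 0 crossings.
Delta: 3–4 at x≈15.43 (left), 5–1 at x≈31.59 (left) → 0 crossings.
Mu: no edge straddles that height → 0 crossings.
All counts are even, so the point lies outside every listed polygon.

none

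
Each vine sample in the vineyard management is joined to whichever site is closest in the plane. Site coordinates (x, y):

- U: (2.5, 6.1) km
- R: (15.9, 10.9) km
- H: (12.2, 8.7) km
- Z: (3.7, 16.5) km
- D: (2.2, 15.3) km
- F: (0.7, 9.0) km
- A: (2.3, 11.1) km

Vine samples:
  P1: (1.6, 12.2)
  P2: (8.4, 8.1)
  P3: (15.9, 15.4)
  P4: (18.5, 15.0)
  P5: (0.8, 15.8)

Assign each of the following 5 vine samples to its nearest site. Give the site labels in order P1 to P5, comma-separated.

P1 → A (d²=1.70)
P2 → H (d²=14.80)
P3 → R (d²=20.25)
P4 → R (d²=23.57)
P5 → D (d²=2.21)

A, H, R, R, D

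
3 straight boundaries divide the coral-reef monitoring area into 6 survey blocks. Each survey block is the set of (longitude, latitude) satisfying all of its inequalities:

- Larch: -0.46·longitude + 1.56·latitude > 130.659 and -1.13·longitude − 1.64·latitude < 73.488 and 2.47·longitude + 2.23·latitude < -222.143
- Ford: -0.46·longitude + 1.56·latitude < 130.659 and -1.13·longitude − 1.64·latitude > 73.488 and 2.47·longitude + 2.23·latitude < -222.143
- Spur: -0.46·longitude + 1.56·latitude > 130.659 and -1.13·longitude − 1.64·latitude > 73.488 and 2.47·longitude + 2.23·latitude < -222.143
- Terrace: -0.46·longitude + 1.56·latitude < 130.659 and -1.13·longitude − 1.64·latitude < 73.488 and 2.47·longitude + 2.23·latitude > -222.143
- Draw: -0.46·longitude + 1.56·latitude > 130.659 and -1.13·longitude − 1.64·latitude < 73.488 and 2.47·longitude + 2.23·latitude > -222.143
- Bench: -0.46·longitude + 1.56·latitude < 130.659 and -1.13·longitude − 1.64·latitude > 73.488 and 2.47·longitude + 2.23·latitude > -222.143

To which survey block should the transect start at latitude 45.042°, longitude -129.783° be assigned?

Terrace

-0.46·-129.783 + 1.56·45.042 = 129.966, which is < 130.659
-1.13·-129.783 − 1.64·45.042 = 72.786, which is < 73.488
2.47·-129.783 + 2.23·45.042 = -220.120, which is > -222.143
This sign pattern matches Terrace.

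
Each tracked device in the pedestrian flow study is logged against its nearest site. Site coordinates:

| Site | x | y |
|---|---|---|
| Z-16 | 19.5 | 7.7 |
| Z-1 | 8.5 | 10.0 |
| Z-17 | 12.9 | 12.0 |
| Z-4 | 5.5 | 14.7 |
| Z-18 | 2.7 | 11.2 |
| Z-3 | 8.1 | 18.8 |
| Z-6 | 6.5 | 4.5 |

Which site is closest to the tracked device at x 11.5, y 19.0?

Squared distances to each site:
Z-16: 191.690; Z-1: 90.000; Z-17: 50.960; Z-4: 54.490; Z-18: 138.280; Z-3: 11.600; Z-6: 235.250.
Minimum at Z-3.

Z-3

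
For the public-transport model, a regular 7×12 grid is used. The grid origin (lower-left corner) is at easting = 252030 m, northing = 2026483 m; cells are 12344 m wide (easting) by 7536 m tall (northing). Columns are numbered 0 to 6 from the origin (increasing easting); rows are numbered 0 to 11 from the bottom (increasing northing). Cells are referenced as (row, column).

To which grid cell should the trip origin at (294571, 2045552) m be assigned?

(2, 3)

Column index: ⌊(294571 − 252030) / 12344⌋ = ⌊3.446⌋ = 3
Row offset from origin: ⌊(2045552 − 2026483) / 7536⌋ = ⌊2.530⌋ = 2 → row 2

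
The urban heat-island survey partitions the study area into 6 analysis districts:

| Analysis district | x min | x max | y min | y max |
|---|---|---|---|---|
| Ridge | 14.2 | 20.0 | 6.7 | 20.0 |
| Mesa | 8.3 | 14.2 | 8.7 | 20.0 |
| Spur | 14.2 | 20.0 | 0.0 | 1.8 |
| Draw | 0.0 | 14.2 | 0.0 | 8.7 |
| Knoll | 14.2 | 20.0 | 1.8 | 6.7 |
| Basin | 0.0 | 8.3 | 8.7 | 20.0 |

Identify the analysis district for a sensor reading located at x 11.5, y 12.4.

The point has x = 11.5 and y = 12.4.
Only Mesa satisfies 8.3 ≤ x ≤ 14.2 and 8.7 ≤ y ≤ 20.0.

Mesa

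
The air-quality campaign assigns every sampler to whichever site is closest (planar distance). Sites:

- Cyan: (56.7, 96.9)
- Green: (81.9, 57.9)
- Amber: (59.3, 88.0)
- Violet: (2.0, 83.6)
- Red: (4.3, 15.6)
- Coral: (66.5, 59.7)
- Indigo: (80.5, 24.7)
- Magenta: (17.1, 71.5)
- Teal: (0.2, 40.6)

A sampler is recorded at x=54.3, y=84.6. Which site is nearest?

Amber

Squared distances to each site:
Cyan: 157.050; Green: 1474.650; Amber: 36.560; Violet: 2736.290; Red: 7261.000; Coral: 768.850; Indigo: 4274.450; Magenta: 1555.450; Teal: 4862.810.
Minimum at Amber.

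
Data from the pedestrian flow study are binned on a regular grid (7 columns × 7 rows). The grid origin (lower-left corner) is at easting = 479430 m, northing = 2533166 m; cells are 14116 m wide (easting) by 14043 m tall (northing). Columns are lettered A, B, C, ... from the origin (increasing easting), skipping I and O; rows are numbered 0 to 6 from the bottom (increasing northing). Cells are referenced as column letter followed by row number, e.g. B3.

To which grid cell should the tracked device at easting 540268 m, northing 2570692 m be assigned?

Column index: ⌊(540268 − 479430) / 14116⌋ = ⌊4.310⌋ = 4 → column E
Row offset from origin: ⌊(2570692 − 2533166) / 14043⌋ = ⌊2.672⌋ = 2 → row 2

E2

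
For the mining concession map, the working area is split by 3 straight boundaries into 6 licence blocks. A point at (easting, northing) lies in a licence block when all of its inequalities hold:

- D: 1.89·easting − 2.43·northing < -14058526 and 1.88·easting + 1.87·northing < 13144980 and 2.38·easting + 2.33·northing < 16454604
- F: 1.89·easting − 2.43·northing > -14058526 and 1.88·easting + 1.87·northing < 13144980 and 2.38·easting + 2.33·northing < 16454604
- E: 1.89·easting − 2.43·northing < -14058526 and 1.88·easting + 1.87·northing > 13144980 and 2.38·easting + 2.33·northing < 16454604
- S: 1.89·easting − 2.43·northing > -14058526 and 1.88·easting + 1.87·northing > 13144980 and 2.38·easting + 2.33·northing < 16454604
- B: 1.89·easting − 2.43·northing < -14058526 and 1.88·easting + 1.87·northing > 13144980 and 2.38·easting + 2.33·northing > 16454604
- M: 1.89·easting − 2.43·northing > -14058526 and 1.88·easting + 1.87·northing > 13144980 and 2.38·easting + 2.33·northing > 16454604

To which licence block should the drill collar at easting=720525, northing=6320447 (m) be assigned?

S

1.89·720525 − 2.43·6320447 = -13996893.960, which is > -14058526
1.88·720525 + 1.87·6320447 = 13173822.890, which is > 13144980
2.38·720525 + 2.33·6320447 = 16441491.010, which is < 16454604
This sign pattern matches S.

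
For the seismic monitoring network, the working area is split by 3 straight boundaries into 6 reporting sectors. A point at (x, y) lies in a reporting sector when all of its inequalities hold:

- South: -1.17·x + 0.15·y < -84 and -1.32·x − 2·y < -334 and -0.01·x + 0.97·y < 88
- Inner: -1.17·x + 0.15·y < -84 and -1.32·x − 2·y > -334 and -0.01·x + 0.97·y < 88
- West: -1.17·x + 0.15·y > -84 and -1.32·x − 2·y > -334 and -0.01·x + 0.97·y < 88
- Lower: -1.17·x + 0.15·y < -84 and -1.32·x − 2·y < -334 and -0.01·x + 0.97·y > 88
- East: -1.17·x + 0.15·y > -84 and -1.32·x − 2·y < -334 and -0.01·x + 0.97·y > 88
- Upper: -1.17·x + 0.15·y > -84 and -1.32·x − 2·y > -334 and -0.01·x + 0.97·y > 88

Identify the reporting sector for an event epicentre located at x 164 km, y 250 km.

Lower

-1.17·164 + 0.15·250 = -154.380, which is < -84
-1.32·164 − 2·250 = -716.480, which is < -334
-0.01·164 + 0.97·250 = 240.860, which is > 88
This sign pattern matches Lower.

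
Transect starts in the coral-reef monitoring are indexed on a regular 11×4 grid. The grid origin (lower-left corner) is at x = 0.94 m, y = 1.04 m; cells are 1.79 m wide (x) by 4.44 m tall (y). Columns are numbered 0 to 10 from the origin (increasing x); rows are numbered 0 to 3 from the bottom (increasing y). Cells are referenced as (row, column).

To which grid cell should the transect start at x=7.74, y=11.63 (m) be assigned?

Column index: ⌊(7.74 − 0.94) / 1.79⌋ = ⌊3.799⌋ = 3
Row offset from origin: ⌊(11.63 − 1.04) / 4.44⌋ = ⌊2.385⌋ = 2 → row 2

(2, 3)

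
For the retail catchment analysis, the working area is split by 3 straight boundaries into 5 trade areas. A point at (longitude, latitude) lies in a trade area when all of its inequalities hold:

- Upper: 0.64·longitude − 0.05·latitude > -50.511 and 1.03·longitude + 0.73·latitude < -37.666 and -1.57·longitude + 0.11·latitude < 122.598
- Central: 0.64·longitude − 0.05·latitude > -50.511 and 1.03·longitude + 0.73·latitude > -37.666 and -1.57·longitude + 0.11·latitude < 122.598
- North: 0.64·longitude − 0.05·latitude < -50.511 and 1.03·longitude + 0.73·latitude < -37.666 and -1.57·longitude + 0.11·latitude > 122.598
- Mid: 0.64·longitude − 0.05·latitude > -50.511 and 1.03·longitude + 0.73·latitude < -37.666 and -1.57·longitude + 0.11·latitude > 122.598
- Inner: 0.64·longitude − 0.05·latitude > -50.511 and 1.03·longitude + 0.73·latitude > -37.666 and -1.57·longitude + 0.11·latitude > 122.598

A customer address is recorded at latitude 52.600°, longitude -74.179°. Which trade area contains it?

0.64·-74.179 − 0.05·52.600 = -50.105, which is > -50.511
1.03·-74.179 + 0.73·52.600 = -38.006, which is < -37.666
-1.57·-74.179 + 0.11·52.600 = 122.247, which is < 122.598
This sign pattern matches Upper.

Upper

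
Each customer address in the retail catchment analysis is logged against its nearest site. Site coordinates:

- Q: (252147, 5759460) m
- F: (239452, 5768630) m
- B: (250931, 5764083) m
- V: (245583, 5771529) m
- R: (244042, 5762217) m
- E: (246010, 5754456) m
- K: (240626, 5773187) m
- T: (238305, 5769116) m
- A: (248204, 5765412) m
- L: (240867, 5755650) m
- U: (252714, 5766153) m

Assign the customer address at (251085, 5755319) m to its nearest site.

Squared distances to each site:
Q: 18275725.000; F: 312509410.000; B: 76831412.000; V: 293036104.000; R: 97186253.000; E: 26500394.000; K: 428656105.000; T: 353685609.000; A: 110168810.000; L: 104517085.000; U: 120029197.000.
Minimum at Q.

Q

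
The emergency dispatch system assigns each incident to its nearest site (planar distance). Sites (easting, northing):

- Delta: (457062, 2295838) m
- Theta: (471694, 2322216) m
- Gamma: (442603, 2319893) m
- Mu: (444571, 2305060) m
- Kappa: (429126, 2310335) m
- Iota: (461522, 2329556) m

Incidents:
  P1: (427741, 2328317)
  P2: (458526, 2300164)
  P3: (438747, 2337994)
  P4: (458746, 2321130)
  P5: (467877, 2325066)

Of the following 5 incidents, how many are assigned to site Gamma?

2

P1 → Gamma
P2 → Delta
P3 → Gamma
P4 → Iota
P5 → Theta
2 of the 5 go to Gamma.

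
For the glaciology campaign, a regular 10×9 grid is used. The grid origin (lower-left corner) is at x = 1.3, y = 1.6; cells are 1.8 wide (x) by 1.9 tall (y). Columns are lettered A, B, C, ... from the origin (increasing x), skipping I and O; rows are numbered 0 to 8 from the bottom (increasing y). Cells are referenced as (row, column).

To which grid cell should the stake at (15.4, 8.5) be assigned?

(3, H)

Column index: ⌊(15.4 − 1.3) / 1.8⌋ = ⌊7.833⌋ = 7 → column H
Row offset from origin: ⌊(8.5 − 1.6) / 1.9⌋ = ⌊3.632⌋ = 3 → row 3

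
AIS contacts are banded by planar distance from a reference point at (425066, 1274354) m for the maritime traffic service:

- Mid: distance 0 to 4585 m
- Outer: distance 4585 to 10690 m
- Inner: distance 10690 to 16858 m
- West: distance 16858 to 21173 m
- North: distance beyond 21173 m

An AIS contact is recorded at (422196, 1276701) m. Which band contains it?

Distance = √((422196−425066)² + (1276701−1274354)²) = √(8236900.000 + 5508409.000) = 3707.467 m.
0 ≤ 3707.467 < 4585 → Mid.

Mid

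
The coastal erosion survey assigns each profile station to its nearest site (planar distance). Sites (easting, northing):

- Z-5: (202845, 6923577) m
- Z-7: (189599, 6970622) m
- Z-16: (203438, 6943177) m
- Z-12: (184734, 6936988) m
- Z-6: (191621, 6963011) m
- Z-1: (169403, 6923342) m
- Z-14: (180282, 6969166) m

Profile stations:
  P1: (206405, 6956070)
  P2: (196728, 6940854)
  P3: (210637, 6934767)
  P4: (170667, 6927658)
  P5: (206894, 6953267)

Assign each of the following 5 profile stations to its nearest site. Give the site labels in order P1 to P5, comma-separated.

Z-16, Z-16, Z-16, Z-1, Z-16

P1 → Z-16 (d²=175032538.00)
P2 → Z-16 (d²=50420429.00)
P3 → Z-16 (d²=122553701.00)
P4 → Z-1 (d²=20225552.00)
P5 → Z-16 (d²=113752036.00)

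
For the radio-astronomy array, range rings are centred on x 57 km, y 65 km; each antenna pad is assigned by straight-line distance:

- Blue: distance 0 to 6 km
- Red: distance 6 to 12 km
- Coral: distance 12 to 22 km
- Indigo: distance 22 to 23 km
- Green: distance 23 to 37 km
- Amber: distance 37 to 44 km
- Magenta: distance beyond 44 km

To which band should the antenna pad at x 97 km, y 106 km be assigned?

Magenta

Distance = √((97−57)² + (106−65)²) = √(1600.000 + 1681.000) = 57.280 km.
44 ≤ 57.280 < ∞ → Magenta.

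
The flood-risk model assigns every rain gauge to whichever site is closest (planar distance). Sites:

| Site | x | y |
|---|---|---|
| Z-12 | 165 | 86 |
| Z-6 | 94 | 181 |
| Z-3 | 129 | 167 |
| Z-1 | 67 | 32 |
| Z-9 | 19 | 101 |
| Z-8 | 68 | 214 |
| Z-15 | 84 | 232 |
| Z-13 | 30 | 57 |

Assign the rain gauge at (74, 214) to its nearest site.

Z-8

Squared distances to each site:
Z-12: 24665.000; Z-6: 1489.000; Z-3: 5234.000; Z-1: 33173.000; Z-9: 15794.000; Z-8: 36.000; Z-15: 424.000; Z-13: 26585.000.
Minimum at Z-8.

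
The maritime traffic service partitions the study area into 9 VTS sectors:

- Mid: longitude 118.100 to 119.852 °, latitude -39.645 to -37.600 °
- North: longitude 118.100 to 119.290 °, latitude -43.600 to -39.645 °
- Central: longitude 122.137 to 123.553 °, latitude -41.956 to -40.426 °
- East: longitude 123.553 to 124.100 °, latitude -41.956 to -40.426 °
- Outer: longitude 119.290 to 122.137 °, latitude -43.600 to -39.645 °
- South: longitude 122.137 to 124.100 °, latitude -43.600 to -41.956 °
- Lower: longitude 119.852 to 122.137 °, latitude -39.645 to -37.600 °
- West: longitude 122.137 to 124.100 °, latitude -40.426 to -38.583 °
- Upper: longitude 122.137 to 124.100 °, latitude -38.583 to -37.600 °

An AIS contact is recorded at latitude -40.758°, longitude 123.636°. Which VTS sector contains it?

The point has longitude = 123.636 and latitude = -40.758.
Only East satisfies 123.553 ≤ longitude ≤ 124.100 and -41.956 ≤ latitude ≤ -40.426.

East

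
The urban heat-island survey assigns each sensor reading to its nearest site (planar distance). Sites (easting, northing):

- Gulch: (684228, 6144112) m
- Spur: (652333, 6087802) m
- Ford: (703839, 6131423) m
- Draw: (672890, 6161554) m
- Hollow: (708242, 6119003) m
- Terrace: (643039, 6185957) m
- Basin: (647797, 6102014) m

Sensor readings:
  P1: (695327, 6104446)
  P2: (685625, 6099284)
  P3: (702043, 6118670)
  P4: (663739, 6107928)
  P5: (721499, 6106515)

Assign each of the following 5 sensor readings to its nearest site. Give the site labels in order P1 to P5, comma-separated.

Hollow, Hollow, Hollow, Basin, Hollow

P1 → Hollow (d²=378703474.00)
P2 → Hollow (d²=900367650.00)
P3 → Hollow (d²=38538490.00)
P4 → Basin (d²=289122760.00)
P5 → Hollow (d²=331698193.00)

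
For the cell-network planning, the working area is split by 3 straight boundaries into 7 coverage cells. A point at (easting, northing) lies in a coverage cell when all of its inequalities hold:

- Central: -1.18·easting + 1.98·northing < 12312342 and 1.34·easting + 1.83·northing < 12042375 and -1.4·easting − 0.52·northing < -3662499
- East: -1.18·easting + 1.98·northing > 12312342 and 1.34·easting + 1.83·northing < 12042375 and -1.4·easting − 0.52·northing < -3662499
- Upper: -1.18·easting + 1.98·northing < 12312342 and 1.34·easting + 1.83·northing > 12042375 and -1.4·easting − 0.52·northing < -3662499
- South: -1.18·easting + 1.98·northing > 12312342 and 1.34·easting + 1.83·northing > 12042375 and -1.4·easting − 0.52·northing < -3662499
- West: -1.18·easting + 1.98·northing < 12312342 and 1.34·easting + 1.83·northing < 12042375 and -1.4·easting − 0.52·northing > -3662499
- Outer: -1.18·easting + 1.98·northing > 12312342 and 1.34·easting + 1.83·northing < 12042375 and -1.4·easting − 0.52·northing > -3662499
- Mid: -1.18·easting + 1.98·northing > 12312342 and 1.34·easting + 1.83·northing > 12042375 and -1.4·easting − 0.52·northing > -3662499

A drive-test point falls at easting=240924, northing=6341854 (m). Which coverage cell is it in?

-1.18·240924 + 1.98·6341854 = 12272580.600, which is < 12312342
1.34·240924 + 1.83·6341854 = 11928430.980, which is < 12042375
-1.4·240924 − 0.52·6341854 = -3635057.680, which is > -3662499
This sign pattern matches West.

West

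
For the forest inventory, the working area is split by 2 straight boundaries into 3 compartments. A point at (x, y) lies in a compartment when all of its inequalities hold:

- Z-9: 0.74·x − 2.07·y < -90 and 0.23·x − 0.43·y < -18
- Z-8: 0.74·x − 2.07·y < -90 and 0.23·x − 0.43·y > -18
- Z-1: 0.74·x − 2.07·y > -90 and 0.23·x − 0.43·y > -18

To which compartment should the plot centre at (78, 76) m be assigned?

0.74·78 − 2.07·76 = -99.600, which is < -90
0.23·78 − 0.43·76 = -14.740, which is > -18
This sign pattern matches Z-8.

Z-8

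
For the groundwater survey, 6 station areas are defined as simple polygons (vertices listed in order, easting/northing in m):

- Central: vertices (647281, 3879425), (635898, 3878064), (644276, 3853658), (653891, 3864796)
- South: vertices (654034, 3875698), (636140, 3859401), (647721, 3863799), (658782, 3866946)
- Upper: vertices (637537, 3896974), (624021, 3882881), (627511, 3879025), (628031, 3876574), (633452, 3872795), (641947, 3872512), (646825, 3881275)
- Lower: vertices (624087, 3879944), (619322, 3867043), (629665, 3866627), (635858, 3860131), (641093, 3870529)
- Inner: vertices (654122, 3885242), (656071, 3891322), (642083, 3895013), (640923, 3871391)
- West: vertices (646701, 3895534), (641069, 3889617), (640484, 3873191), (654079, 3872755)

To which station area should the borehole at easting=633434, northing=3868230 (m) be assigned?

Lower

Cast a ray rightward from (633434, 3868230). For each polygon, the edges (by vertex number in listed order) whose endpoints lie on opposite sides of northing = 3868230, where each meets that height, and whether that is right or left of the point:
Central: 2–3 at easting≈639273.8 (right), 4–1 at easting≈652339.4 (right) → 2 crossings.
South: 1–2 at easting≈645834.2 (right), 4–1 at easting≈658085.4 (right) → 2 crossings.
Upper: no edge straddles that height → 0 crossings.
Lower: 1–2 at easting≈619760.4 (left), 4–5 at easting≈639935.5 (right) → 1 crossing.
Inner: no edge straddles that height → 0 crossings.
West: no edge straddles that height → 0 crossings.
Only Lower has an odd count, so the point is inside Lower.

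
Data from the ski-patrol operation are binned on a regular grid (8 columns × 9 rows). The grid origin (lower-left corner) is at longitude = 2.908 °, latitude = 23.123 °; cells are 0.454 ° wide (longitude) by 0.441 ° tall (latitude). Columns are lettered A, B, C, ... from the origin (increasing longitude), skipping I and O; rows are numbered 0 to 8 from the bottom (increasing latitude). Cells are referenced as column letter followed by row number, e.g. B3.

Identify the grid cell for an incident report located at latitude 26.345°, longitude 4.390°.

D7

Column index: ⌊(4.390 − 2.908) / 0.454⌋ = ⌊3.264⌋ = 3 → column D
Row offset from origin: ⌊(26.345 − 23.123) / 0.441⌋ = ⌊7.306⌋ = 7 → row 7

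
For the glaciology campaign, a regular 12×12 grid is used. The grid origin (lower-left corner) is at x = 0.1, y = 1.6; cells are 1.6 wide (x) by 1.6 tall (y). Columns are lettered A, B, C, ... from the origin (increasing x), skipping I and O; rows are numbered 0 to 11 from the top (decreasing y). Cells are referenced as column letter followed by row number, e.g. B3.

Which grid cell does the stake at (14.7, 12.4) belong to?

Column index: ⌊(14.7 − 0.1) / 1.6⌋ = ⌊9.125⌋ = 9 → column K
Row offset from origin: ⌊(12.4 − 1.6) / 1.6⌋ = ⌊6.750⌋ = 6 → row 5 (counted from top)

K5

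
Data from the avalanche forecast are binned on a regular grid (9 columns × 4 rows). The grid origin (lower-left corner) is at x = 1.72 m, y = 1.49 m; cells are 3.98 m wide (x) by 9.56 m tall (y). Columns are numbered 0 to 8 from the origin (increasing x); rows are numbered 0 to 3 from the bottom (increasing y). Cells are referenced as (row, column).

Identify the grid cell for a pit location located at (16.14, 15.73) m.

(1, 3)

Column index: ⌊(16.14 − 1.72) / 3.98⌋ = ⌊3.623⌋ = 3
Row offset from origin: ⌊(15.73 − 1.49) / 9.56⌋ = ⌊1.490⌋ = 1 → row 1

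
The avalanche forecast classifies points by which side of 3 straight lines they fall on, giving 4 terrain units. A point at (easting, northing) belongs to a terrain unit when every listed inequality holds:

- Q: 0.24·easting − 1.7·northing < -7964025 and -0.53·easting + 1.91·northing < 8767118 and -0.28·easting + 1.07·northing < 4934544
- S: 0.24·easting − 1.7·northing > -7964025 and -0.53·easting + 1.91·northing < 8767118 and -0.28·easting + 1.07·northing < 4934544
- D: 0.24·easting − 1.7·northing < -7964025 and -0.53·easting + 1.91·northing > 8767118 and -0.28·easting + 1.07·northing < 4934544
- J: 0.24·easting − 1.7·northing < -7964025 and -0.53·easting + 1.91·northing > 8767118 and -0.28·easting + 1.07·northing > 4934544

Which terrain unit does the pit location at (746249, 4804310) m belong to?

D

0.24·746249 − 1.7·4804310 = -7988227.240, which is < -7964025
-0.53·746249 + 1.91·4804310 = 8780720.130, which is > 8767118
-0.28·746249 + 1.07·4804310 = 4931661.980, which is < 4934544
This sign pattern matches D.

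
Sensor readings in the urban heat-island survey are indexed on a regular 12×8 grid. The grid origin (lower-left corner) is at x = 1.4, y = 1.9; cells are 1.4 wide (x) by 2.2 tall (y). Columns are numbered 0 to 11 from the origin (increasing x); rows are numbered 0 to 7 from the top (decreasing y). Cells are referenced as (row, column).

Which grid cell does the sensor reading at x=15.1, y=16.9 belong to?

Column index: ⌊(15.1 − 1.4) / 1.4⌋ = ⌊9.786⌋ = 9
Row offset from origin: ⌊(16.9 − 1.9) / 2.2⌋ = ⌊6.818⌋ = 6 → row 1 (counted from top)

(1, 9)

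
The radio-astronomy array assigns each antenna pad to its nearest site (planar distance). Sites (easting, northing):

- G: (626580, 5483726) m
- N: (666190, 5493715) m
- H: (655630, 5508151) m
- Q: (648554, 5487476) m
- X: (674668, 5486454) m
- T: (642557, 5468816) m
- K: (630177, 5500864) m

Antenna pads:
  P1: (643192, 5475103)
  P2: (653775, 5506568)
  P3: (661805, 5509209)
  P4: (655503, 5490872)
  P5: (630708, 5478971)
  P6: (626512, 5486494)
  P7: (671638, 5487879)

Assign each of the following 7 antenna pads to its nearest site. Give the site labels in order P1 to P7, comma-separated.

T, H, H, Q, G, G, X

P1 → T (d²=39929594.00)
P2 → H (d²=5946914.00)
P3 → H (d²=39249989.00)
P4 → Q (d²=59821417.00)
P5 → G (d²=39650409.00)
P6 → G (d²=7666448.00)
P7 → X (d²=11211525.00)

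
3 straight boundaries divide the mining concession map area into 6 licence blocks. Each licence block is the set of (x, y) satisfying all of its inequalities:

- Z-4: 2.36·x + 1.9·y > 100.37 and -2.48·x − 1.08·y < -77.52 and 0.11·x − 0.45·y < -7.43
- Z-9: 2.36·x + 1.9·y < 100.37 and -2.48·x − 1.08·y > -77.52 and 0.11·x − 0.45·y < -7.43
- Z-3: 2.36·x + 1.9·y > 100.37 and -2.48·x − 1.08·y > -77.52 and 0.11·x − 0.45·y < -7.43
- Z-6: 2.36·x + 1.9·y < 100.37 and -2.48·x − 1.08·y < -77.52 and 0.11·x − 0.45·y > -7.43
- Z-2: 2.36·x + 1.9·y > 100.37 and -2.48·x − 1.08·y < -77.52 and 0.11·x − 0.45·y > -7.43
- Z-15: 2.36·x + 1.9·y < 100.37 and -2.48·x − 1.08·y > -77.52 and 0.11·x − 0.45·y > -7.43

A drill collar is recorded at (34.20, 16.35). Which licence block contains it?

Z-2

2.36·34.20 + 1.9·16.35 = 111.777, which is > 100.37
-2.48·34.20 − 1.08·16.35 = -102.474, which is < -77.52
0.11·34.20 − 0.45·16.35 = -3.596, which is > -7.43
This sign pattern matches Z-2.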